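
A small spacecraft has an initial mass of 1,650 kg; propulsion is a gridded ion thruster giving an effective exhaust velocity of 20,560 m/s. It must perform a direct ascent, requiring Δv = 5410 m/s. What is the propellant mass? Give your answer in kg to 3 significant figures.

Rocket equation: m₀/m_f = exp(Δv / v_e) = exp(5410 / 20560.0) = exp(0.2631) = 1.3010.
m_f = 1,650 / 1.3010 = 1,268.26 kg, so propellant = m₀ − m_f = 1,650 − 1,268.26 = 381.74 kg.

propellant mass ≈ 382 kg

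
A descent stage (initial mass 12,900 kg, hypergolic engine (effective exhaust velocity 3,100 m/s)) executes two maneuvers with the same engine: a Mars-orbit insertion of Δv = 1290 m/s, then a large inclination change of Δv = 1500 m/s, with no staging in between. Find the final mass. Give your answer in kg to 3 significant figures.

After the first burn: m = 12900 × exp(−1290/3100.0) = 12900 × 0.65960 = 8,508.84 kg.
After the second burn: m = 8,508.84 × exp(−1500/3100.0) = 8,508.84 × 0.61639 = 5,244.76 kg.

final mass ≈ 5240 kg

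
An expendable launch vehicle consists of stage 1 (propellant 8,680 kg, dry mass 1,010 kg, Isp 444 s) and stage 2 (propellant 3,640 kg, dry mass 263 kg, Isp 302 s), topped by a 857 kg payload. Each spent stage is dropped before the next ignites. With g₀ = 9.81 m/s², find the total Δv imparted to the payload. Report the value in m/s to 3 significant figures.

Δv ≈ 8290 m/s

Ignition mass of stage 1 = 8,680+1,010 + 3,640+263 + 857 = 14,450 kg.
Stage 1: m₀ = 14,450 kg, m_f = 14,450 − 8,680 = 5,770 kg; Δv = 444×9.81×ln(2.504) = 4355.6×0.9180 ≈ 3999 m/s.
Stage 2: m₀ = 4,760 kg, m_f = 4,760 − 3,640 = 1,120 kg; Δv = 302×9.81×ln(4.25) = 2962.6×1.4469 ≈ 4287 m/s.
Total Δv = 3999 + 4287 = 8286 m/s.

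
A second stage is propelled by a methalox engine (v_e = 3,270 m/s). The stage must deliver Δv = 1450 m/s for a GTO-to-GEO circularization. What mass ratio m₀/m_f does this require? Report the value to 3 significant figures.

mass ratio ≈ 1.56

m₀/m_f = exp(Δv / v_e) = exp(1450 / 3270.0) = exp(0.4434) = 1.5580.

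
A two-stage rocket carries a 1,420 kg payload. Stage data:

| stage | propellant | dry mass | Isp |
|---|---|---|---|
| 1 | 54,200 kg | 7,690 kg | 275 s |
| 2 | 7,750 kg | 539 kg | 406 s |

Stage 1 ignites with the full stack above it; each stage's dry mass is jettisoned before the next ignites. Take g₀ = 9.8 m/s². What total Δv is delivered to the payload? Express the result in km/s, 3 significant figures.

Ignition mass of stage 1 = 54,200+7,690 + 7,750+539 + 1,420 = 71,599 kg.
Stage 1: m₀ = 71,599 kg, m_f = 71,599 − 54,200 = 17,399 kg; Δv = 275×9.8×ln(4.115) = 2695.0×1.4147 ≈ 3813 m/s.
Stage 2: m₀ = 9,709 kg, m_f = 9,709 − 7,750 = 1,959 kg; Δv = 406×9.8×ln(4.956) = 3978.8×1.6006 ≈ 6369 m/s.
Total Δv = 3813 + 6369 = 10182 m/s.

Δv ≈ 10.2 km/s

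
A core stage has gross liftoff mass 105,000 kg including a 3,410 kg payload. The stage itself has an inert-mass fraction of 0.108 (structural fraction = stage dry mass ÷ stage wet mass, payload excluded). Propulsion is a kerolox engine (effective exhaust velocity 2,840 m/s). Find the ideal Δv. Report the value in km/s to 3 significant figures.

Stage wet mass = m₀ − payload = 105,000 − 3,410 = 101,590 kg.
Stage dry mass = ε × stage wet mass = 0.108 × 101,590 = 10,971.7 kg.
Burnout mass m_f = stage dry + payload = 10,971.7 + 3,410 = 14,381.7 kg.
Rocket equation: Δv = v_e · ln(105,000/14,381.7) = 2840.0 × ln(7.301) = 2840.0 × 1.9880 ≈ 5646 m/s.

Δv ≈ 5.65 km/s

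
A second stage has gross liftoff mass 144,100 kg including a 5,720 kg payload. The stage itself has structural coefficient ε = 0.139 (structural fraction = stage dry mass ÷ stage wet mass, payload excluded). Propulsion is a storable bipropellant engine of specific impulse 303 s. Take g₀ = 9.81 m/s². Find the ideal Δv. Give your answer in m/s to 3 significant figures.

Stage wet mass = m₀ − payload = 144,100 − 5,720 = 138,380 kg.
Stage dry mass = ε × stage wet mass = 0.139 × 138,380 = 19,234.8 kg.
Burnout mass m_f = stage dry + payload = 19,234.8 + 5,720 = 24,954.8 kg.
v_e = Isp · g₀ = 303 × 9.81 = 2972.4 m/s.
Using Δv = v_e ln(m₀/m_f): Δv = v_e · ln(144,100/24,954.8) = 2972.4 × ln(5.774) = 2972.4 × 1.7534 ≈ 5212 m/s.

Δv ≈ 5210 m/s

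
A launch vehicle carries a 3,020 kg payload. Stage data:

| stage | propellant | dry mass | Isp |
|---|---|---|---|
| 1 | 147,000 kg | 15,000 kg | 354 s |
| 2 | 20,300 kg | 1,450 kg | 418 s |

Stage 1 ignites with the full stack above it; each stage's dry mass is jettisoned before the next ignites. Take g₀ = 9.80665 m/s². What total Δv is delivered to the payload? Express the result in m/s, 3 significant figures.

Δv ≈ 12400 m/s

Ignition mass of stage 1 = 147,000+15,000 + 20,300+1,450 + 3,020 = 186,770 kg.
Stage 1: m₀ = 186,770 kg, m_f = 186,770 − 147,000 = 39,770 kg; Δv = 354×9.80665×ln(4.696) = 3471.6×1.5468 ≈ 5370 m/s.
Stage 2: m₀ = 24,770 kg, m_f = 24,770 − 20,300 = 4,470 kg; Δv = 418×9.80665×ln(5.541) = 4099.2×1.7122 ≈ 7019 m/s.
Total Δv = 5370 + 7019 = 12389 m/s.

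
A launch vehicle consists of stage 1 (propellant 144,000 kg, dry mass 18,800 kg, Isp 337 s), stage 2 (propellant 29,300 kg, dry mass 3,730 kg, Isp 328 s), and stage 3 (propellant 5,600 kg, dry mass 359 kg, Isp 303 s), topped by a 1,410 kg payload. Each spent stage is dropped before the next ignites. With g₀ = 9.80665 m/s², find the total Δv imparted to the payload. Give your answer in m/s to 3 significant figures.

Δv ≈ 12500 m/s

Ignition mass of stage 1 = 144,000+18,800 + 29,300+3,730 + 5,600+359 + 1,410 = 203,199 kg.
Stage 1: m₀ = 203,199 kg, m_f = 203,199 − 144,000 = 59,199 kg; Δv = 337×9.80665×ln(3.432) = 3304.8×1.2333 ≈ 4076 m/s.
Stage 2: m₀ = 40,399 kg, m_f = 40,399 − 29,300 = 11,099 kg; Δv = 328×9.80665×ln(3.64) = 3216.6×1.2920 ≈ 4156 m/s.
Stage 3: m₀ = 7,369 kg, m_f = 7,369 − 5,600 = 1,769 kg; Δv = 303×9.80665×ln(4.166) = 2971.4×1.4269 ≈ 4240 m/s.
Total Δv = 4076 + 4156 + 4240 = 12472 m/s.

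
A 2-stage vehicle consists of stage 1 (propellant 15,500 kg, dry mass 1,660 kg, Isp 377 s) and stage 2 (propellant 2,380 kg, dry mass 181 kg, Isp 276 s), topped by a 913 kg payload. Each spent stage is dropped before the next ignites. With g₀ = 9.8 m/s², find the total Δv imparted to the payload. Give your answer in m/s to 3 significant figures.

Ignition mass of stage 1 = 15,500+1,660 + 2,380+181 + 913 = 20,634 kg.
Stage 1: m₀ = 20,634 kg, m_f = 20,634 − 15,500 = 5,134 kg; Δv = 377×9.8×ln(4.019) = 3694.6×1.3911 ≈ 5139 m/s.
Stage 2: m₀ = 3,474 kg, m_f = 3,474 − 2,380 = 1,094 kg; Δv = 276×9.8×ln(3.176) = 2704.8×1.1555 ≈ 3125 m/s.
Total Δv = 5139 + 3125 = 8264 m/s.

Δv ≈ 8260 m/s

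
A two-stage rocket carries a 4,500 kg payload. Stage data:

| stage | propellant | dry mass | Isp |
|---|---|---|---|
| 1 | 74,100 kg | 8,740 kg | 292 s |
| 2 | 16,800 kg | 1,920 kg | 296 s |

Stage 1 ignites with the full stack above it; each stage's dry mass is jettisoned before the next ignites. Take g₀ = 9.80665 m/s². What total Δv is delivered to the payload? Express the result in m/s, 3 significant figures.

Ignition mass of stage 1 = 74,100+8,740 + 16,800+1,920 + 4,500 = 106,060 kg.
Stage 1: m₀ = 106,060 kg, m_f = 106,060 − 74,100 = 31,960 kg; Δv = 292×9.80665×ln(3.319) = 2863.5×1.1995 ≈ 3435 m/s.
Stage 2: m₀ = 23,220 kg, m_f = 23,220 − 16,800 = 6,420 kg; Δv = 296×9.80665×ln(3.617) = 2902.8×1.2856 ≈ 3732 m/s.
Total Δv = 3435 + 3732 = 7167 m/s.

Δv ≈ 7170 m/s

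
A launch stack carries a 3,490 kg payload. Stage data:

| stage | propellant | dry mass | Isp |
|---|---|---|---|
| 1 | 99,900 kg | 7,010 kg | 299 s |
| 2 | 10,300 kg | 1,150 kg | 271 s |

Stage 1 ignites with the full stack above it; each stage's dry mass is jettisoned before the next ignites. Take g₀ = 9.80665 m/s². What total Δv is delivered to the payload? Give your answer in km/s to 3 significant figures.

Δv ≈ 8.13 km/s

Ignition mass of stage 1 = 99,900+7,010 + 10,300+1,150 + 3,490 = 121,850 kg.
Stage 1: m₀ = 121,850 kg, m_f = 121,850 − 99,900 = 21,950 kg; Δv = 299×9.80665×ln(5.551) = 2932.2×1.7140 ≈ 5026 m/s.
Stage 2: m₀ = 14,940 kg, m_f = 14,940 − 10,300 = 4,640 kg; Δv = 271×9.80665×ln(3.22) = 2657.6×1.1693 ≈ 3108 m/s.
Total Δv = 5026 + 3108 = 8134 m/s.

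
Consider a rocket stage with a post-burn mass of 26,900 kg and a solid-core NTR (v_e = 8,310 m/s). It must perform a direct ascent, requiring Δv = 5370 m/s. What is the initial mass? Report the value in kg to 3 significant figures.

Using Δv = v_e ln(m₀/m_f): m₀/m_f = exp(Δv / v_e) = exp(5370 / 8310.0) = exp(0.6462) = 1.9083.
m₀ = m_f × 1.9083 = 26,900 × 1.9083 = 51,333.3 kg.

initial mass ≈ 51300 kg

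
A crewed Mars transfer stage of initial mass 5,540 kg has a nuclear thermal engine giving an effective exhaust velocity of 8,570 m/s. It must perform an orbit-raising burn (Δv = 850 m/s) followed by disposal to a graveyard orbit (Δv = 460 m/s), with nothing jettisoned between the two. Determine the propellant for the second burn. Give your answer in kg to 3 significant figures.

propellant for the second burn ≈ 262 kg

After the first burn: m = 5540 × exp(−850/8570.0) = 5540 × 0.90558 = 5,016.91 kg.
After the second burn: m = 5,016.91 × exp(−460/8570.0) = 5,016.91 × 0.94774 = 4,754.73 kg.
Second-burn propellant = 5,016.91 − 4,754.73 = 262.18 kg.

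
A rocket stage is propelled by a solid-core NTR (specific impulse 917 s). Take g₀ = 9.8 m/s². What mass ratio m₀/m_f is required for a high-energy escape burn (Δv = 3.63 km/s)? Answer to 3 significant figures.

mass ratio ≈ 1.50

v_e = Isp · g₀ = 917 × 9.8 = 8986.6 m/s.
m₀/m_f = exp(Δv / v_e) = exp(3630 / 8986.6) = exp(0.4039) = 1.4977.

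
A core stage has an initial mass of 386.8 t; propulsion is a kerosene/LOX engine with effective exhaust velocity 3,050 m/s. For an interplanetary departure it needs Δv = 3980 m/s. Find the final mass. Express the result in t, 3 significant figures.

final mass ≈ 105 t

m₀/m_f = exp(Δv / v_e) = exp(3980 / 3050.0) = exp(1.3049) = 3.6874.
m_f = m₀ / 3.6874 = 386.8 / 3.6874 = 104.898 t.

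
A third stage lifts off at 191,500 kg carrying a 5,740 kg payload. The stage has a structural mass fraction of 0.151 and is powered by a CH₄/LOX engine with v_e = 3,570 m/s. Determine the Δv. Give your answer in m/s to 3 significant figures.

Δv ≈ 6190 m/s

Stage wet mass = m₀ − payload = 191,500 − 5,740 = 185,760 kg.
Stage dry mass = ε × stage wet mass = 0.151 × 185,760 = 28,049.8 kg.
Burnout mass m_f = stage dry + payload = 28,049.8 + 5,740 = 33,789.8 kg.
Rocket equation: Δv = v_e · ln(191,500/33,789.8) = 3570.0 × ln(5.667) = 3570.0 × 1.7347 ≈ 6193 m/s.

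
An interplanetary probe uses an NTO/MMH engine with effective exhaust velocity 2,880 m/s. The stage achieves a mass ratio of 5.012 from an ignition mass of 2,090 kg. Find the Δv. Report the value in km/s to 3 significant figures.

By the Tsiolkovsky rocket equation, Δv = v_e · ln(5.012) = 2880.0 × 1.6118 ≈ 4642.1 m/s.

Δv ≈ 4.64 km/s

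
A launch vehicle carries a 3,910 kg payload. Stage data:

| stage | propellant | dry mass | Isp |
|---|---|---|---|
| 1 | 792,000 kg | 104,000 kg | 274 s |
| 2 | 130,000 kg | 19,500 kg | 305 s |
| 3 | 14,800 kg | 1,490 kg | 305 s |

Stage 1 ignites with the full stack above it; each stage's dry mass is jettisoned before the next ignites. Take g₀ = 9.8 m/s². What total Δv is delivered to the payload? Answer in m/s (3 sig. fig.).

Δv ≈ 11900 m/s

Ignition mass of stage 1 = 792,000+104,000 + 130,000+19,500 + 14,800+1,490 + 3,910 = 1,065,700 kg.
Stage 1: m₀ = 1,065,700 kg, m_f = 1,065,700 − 792,000 = 273,700 kg; Δv = 274×9.8×ln(3.894) = 2685.2×1.3594 ≈ 3650 m/s.
Stage 2: m₀ = 169,700 kg, m_f = 169,700 − 130,000 = 39,700 kg; Δv = 305×9.8×ln(4.275) = 2989.0×1.4527 ≈ 4342 m/s.
Stage 3: m₀ = 20,200 kg, m_f = 20,200 − 14,800 = 5,400 kg; Δv = 305×9.8×ln(3.741) = 2989.0×1.3193 ≈ 3943 m/s.
Total Δv = 3650 + 4342 + 3943 = 11935 m/s.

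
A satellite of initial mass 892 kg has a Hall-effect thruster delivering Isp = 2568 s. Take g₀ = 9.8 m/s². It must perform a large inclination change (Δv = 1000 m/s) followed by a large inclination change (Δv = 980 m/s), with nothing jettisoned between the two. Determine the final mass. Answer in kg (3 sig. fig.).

final mass ≈ 825 kg

v_e = Isp · g₀ = 2568 × 9.8 = 25166.4 m/s.
After the first burn: m = 892 × exp(−1000/25166.4) = 892 × 0.96104 = 857.248 kg.
After the second burn: m = 857.248 × exp(−980/25166.4) = 857.248 × 0.96181 = 824.51 kg.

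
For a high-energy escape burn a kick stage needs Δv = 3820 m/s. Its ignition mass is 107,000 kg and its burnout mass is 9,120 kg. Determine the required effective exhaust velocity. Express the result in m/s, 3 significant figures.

v_e ≈ 1550 m/s

ln(m₀/m_f) = ln(107000/9120) = ln(11.73) = 2.4624.
v_e = Δv / ln(m₀/m_f) = 3820 / 2.4624 = 1551.4 m/s.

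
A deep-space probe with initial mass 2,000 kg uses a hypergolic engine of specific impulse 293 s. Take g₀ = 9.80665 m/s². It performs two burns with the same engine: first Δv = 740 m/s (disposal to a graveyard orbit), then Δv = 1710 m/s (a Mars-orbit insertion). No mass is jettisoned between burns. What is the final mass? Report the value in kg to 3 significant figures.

final mass ≈ 853 kg

v_e = Isp · g₀ = 293 × 9.80665 = 2873.3 m/s.
After the first burn: m = 2000 × exp(−740/2873.3) = 2000 × 0.77295 = 1,545.9 kg.
After the second burn: m = 1,545.9 × exp(−1710/2873.3) = 1,545.9 × 0.55149 = 852.548 kg.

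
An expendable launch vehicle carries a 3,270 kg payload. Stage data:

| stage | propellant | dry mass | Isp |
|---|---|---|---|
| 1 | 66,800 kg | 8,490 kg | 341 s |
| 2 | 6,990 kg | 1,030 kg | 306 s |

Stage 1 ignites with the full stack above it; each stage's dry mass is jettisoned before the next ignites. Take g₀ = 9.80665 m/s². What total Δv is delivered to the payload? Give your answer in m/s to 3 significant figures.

Ignition mass of stage 1 = 66,800+8,490 + 6,990+1,030 + 3,270 = 86,580 kg.
Stage 1: m₀ = 86,580 kg, m_f = 86,580 − 66,800 = 19,780 kg; Δv = 341×9.80665×ln(4.377) = 3344.1×1.4764 ≈ 4937 m/s.
Stage 2: m₀ = 11,290 kg, m_f = 11,290 − 6,990 = 4,300 kg; Δv = 306×9.80665×ln(2.626) = 3000.8×0.9653 ≈ 2897 m/s.
Total Δv = 4937 + 2897 = 7834 m/s.

Δv ≈ 7830 m/s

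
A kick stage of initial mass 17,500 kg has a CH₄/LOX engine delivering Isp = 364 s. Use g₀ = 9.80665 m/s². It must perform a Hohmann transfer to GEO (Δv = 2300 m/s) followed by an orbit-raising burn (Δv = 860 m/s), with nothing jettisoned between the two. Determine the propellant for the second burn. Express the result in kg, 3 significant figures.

propellant for the second burn ≈ 1970 kg

v_e = Isp · g₀ = 364 × 9.80665 = 3569.6 m/s.
After the first burn: m = 17500 × exp(−2300/3569.6) = 17500 × 0.52502 = 9,187.85 kg.
After the second burn: m = 9,187.85 × exp(−860/3569.6) = 9,187.85 × 0.78590 = 7,220.73 kg.
Second-burn propellant = 9,187.85 − 7,220.73 = 1,967.12 kg.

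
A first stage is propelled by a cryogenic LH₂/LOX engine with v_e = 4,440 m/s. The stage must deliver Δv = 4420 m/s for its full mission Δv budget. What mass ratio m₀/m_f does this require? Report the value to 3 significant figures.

mass ratio ≈ 2.71

Rocket equation: m₀/m_f = exp(Δv / v_e) = exp(4420 / 4440.0) = exp(0.9955) = 2.7061.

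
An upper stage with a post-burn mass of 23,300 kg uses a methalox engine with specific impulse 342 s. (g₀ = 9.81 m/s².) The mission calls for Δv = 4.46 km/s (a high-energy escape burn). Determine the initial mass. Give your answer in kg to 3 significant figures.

initial mass ≈ 88000 kg

v_e = Isp · g₀ = 342 × 9.81 = 3355.0 m/s.
Using Δv = v_e ln(m₀/m_f): m₀/m_f = exp(Δv / v_e) = exp(4460 / 3355.0) = exp(1.3294) = 3.7786.
m₀ = m_f × 3.7786 = 23,300 × 3.7786 = 88,041.4 kg.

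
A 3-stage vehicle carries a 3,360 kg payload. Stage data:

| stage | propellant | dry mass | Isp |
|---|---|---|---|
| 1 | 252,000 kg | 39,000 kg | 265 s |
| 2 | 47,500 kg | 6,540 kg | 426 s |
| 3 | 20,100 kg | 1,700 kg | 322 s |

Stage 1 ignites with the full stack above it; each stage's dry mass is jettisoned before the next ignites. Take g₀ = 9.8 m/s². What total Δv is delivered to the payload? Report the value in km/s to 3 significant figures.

Ignition mass of stage 1 = 252,000+39,000 + 47,500+6,540 + 20,100+1,700 + 3,360 = 370,200 kg.
Stage 1: m₀ = 370,200 kg, m_f = 370,200 − 252,000 = 118,200 kg; Δv = 265×9.8×ln(3.132) = 2597.0×1.1417 ≈ 2965 m/s.
Stage 2: m₀ = 79,200 kg, m_f = 79,200 − 47,500 = 31,700 kg; Δv = 426×9.8×ln(2.498) = 4174.8×0.9157 ≈ 3823 m/s.
Stage 3: m₀ = 25,160 kg, m_f = 25,160 − 20,100 = 5,060 kg; Δv = 322×9.8×ln(4.972) = 3155.6×1.6039 ≈ 5061 m/s.
Total Δv = 2965 + 3823 + 5061 = 11849 m/s.

Δv ≈ 11.8 km/s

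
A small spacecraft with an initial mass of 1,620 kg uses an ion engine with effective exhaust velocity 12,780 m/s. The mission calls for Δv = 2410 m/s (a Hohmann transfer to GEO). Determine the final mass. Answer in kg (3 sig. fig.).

final mass ≈ 1340 kg

Rocket equation: m₀/m_f = exp(Δv / v_e) = exp(2410 / 12780.0) = exp(0.1886) = 1.2075.
m_f = m₀ / 1.2075 = 1,620 / 1.2075 = 1,341.61 kg.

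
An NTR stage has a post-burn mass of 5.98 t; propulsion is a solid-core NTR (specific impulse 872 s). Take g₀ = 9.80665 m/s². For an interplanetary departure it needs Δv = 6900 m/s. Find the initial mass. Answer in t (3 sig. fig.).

initial mass ≈ 13.4 t

v_e = Isp · g₀ = 872 × 9.80665 = 8551.4 m/s.
By the Tsiolkovsky rocket equation, m₀/m_f = exp(Δv / v_e) = exp(6900 / 8551.4) = exp(0.8069) = 2.2409.
m₀ = m_f × 2.2409 = 5.98 × 2.2409 = 13.4006 t.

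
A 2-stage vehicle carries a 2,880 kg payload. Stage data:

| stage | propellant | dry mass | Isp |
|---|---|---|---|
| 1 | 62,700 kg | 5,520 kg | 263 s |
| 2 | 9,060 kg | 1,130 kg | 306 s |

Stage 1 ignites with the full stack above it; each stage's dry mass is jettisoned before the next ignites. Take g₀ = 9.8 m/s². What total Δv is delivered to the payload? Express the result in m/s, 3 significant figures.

Δv ≈ 7350 m/s

Ignition mass of stage 1 = 62,700+5,520 + 9,060+1,130 + 2,880 = 81,290 kg.
Stage 1: m₀ = 81,290 kg, m_f = 81,290 − 62,700 = 18,590 kg; Δv = 263×9.8×ln(4.373) = 2577.4×1.4754 ≈ 3803 m/s.
Stage 2: m₀ = 13,070 kg, m_f = 13,070 − 9,060 = 4,010 kg; Δv = 306×9.8×ln(3.259) = 2998.8×1.1815 ≈ 3543 m/s.
Total Δv = 3803 + 3543 = 7346 m/s.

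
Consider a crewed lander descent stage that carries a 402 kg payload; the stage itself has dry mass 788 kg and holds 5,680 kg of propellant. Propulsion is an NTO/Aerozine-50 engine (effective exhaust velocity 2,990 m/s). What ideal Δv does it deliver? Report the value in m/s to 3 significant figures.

m₀ = payload + dry + propellant = 402 + 788 + 5,680 = 6,870 kg.
m_f = payload + dry = 402 + 788 = 1,190 kg.
From the ideal rocket equation, Δv = v_e · ln(m₀/m_f) = 2990.0 × ln(5.773) = 2990.0 × 1.7532 ≈ 5242.1 m/s.

Δv ≈ 5240 m/s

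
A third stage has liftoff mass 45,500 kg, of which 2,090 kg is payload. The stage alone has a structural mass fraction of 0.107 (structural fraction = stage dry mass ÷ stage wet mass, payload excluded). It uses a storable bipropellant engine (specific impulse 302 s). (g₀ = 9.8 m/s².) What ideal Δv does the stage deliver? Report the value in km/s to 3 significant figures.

Stage wet mass = m₀ − payload = 45,500 − 2,090 = 43,410 kg.
Stage dry mass = ε × stage wet mass = 0.107 × 43,410 = 4,644.87 kg.
Burnout mass m_f = stage dry + payload = 4,644.87 + 2,090 = 6,734.87 kg.
v_e = Isp · g₀ = 302 × 9.8 = 2959.6 m/s.
Δv = v_e · ln(45,500/6,734.87) = 2959.6 × ln(6.756) = 2959.6 × 1.9104 ≈ 5654 m/s.

Δv ≈ 5.65 km/s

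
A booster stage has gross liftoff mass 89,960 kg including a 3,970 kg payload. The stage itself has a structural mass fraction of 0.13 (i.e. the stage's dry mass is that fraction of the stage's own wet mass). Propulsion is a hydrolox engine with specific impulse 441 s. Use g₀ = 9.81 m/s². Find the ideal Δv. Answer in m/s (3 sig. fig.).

Δv ≈ 7710 m/s

Stage wet mass = m₀ − payload = 89,960 − 3,970 = 85,990 kg.
Stage dry mass = ε × stage wet mass = 0.13 × 85,990 = 11,178.7 kg.
Burnout mass m_f = stage dry + payload = 11,178.7 + 3,970 = 15,148.7 kg.
v_e = Isp · g₀ = 441 × 9.81 = 4326.2 m/s.
Using Δv = v_e ln(m₀/m_f): Δv = v_e · ln(89,960/15,148.7) = 4326.2 × ln(5.938) = 4326.2 × 1.7815 ≈ 7707 m/s.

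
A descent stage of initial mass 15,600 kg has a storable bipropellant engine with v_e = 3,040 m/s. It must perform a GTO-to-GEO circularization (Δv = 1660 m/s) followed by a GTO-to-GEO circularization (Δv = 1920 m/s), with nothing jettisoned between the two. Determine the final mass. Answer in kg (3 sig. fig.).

After the first burn: m = 15600 × exp(−1660/3040.0) = 15600 × 0.57923 = 9,035.99 kg.
After the second burn: m = 9,035.99 × exp(−1920/3040.0) = 9,035.99 × 0.53175 = 4,804.89 kg.

final mass ≈ 4800 kg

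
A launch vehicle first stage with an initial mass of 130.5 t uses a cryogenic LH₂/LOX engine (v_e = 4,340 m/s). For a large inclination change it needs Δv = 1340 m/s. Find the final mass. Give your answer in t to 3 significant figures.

final mass ≈ 95.8 t

Using Δv = v_e ln(m₀/m_f): m₀/m_f = exp(Δv / v_e) = exp(1340 / 4340.0) = exp(0.3088) = 1.3617.
m_f = m₀ / 1.3617 = 130.5 / 1.3617 = 95.8361 t.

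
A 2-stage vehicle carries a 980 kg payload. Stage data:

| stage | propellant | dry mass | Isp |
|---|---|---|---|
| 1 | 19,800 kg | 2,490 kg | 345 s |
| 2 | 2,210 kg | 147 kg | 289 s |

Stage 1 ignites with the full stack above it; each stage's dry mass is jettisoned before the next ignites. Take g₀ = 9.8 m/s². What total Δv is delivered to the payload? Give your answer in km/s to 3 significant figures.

Ignition mass of stage 1 = 19,800+2,490 + 2,210+147 + 980 = 25,627 kg.
Stage 1: m₀ = 25,627 kg, m_f = 25,627 − 19,800 = 5,827 kg; Δv = 345×9.8×ln(4.398) = 3381.0×1.4811 ≈ 5008 m/s.
Stage 2: m₀ = 3,337 kg, m_f = 3,337 − 2,210 = 1,127 kg; Δv = 289×9.8×ln(2.961) = 2832.2×1.0855 ≈ 3074 m/s.
Total Δv = 5008 + 3074 = 8082 m/s.

Δv ≈ 8.08 km/s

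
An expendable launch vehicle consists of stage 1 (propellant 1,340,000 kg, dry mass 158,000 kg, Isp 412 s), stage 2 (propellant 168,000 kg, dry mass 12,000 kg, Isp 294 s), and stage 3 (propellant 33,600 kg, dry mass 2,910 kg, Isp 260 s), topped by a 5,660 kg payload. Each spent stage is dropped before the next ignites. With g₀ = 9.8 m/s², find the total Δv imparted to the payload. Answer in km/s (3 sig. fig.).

Ignition mass of stage 1 = 1,340,000+158,000 + 168,000+12,000 + 33,600+2,910 + 5,660 = 1,720,170 kg.
Stage 1: m₀ = 1,720,170 kg, m_f = 1,720,170 − 1,340,000 = 380,170 kg; Δv = 412×9.8×ln(4.525) = 4037.6×1.5096 ≈ 6095 m/s.
Stage 2: m₀ = 222,170 kg, m_f = 222,170 − 168,000 = 54,170 kg; Δv = 294×9.8×ln(4.101) = 2881.2×1.4113 ≈ 4066 m/s.
Stage 3: m₀ = 42,170 kg, m_f = 42,170 − 33,600 = 8,570 kg; Δv = 260×9.8×ln(4.921) = 2548.0×1.5934 ≈ 4060 m/s.
Total Δv = 6095 + 4066 + 4060 = 14221 m/s.

Δv ≈ 14.2 km/s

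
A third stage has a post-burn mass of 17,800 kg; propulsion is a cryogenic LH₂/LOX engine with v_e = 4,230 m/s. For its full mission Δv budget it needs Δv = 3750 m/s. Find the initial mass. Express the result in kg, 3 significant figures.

m₀/m_f = exp(Δv / v_e) = exp(3750 / 4230.0) = exp(0.8865) = 2.4267.
m₀ = m_f × 2.4267 = 17,800 × 2.4267 = 43,195.3 kg.

initial mass ≈ 43200 kg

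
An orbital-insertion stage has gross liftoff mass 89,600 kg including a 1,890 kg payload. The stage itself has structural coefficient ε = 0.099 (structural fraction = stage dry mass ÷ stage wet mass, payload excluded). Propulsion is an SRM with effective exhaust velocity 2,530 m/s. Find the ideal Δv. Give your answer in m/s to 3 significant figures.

Δv ≈ 5410 m/s

Stage wet mass = m₀ − payload = 89,600 − 1,890 = 87,710 kg.
Stage dry mass = ε × stage wet mass = 0.099 × 87,710 = 8,683.29 kg.
Burnout mass m_f = stage dry + payload = 8,683.29 + 1,890 = 10,573.29 kg.
Using Δv = v_e ln(m₀/m_f): Δv = v_e · ln(89,600/10,573.29) = 2530.0 × ln(8.474) = 2530.0 × 2.1370 ≈ 5407 m/s.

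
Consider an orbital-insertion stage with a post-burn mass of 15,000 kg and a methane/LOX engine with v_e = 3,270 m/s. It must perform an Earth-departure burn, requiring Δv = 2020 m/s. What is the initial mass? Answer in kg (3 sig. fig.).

By the Tsiolkovsky rocket equation, m₀/m_f = exp(Δv / v_e) = exp(2020 / 3270.0) = exp(0.6177) = 1.8547.
m₀ = m_f × 1.8547 = 15,000 × 1.8547 = 27,820.5 kg.

initial mass ≈ 27800 kg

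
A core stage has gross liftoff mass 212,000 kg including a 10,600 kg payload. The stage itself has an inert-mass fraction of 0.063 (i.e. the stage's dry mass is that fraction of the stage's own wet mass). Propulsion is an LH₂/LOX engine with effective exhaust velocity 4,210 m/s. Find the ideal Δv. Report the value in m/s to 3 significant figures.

Stage wet mass = m₀ − payload = 212,000 − 10,600 = 201,400 kg.
Stage dry mass = ε × stage wet mass = 0.063 × 201,400 = 12,688.2 kg.
Burnout mass m_f = stage dry + payload = 12,688.2 + 10,600 = 23,288.2 kg.
Δv = v_e · ln(212,000/23,288.2) = 4210.0 × ln(9.103) = 4210.0 × 2.2086 ≈ 9298 m/s.

Δv ≈ 9300 m/s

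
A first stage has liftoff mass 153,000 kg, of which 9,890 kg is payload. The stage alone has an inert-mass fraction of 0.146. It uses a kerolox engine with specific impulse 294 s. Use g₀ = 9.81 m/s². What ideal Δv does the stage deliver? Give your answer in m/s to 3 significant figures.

Δv ≈ 4620 m/s

Stage wet mass = m₀ − payload = 153,000 − 9,890 = 143,110 kg.
Stage dry mass = ε × stage wet mass = 0.146 × 143,110 = 20,894.1 kg.
Burnout mass m_f = stage dry + payload = 20,894.1 + 9,890 = 30,784.1 kg.
v_e = Isp · g₀ = 294 × 9.81 = 2884.1 m/s.
Using Δv = v_e ln(m₀/m_f): Δv = v_e · ln(153,000/30,784.1) = 2884.1 × ln(4.97) = 2884.1 × 1.6034 ≈ 4625 m/s.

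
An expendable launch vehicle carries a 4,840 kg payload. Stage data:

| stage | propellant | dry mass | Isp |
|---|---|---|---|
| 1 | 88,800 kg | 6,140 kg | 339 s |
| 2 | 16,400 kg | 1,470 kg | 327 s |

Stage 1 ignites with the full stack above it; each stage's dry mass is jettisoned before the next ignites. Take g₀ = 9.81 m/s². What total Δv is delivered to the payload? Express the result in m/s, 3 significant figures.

Δv ≈ 8780 m/s

Ignition mass of stage 1 = 88,800+6,140 + 16,400+1,470 + 4,840 = 117,650 kg.
Stage 1: m₀ = 117,650 kg, m_f = 117,650 − 88,800 = 28,850 kg; Δv = 339×9.81×ln(4.078) = 3325.6×1.4056 ≈ 4674 m/s.
Stage 2: m₀ = 22,710 kg, m_f = 22,710 − 16,400 = 6,310 kg; Δv = 327×9.81×ln(3.599) = 3207.9×1.2807 ≈ 4108 m/s.
Total Δv = 4674 + 4108 = 8782 m/s.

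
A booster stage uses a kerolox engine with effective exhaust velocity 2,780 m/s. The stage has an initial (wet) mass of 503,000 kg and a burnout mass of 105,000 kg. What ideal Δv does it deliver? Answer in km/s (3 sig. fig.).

From the ideal rocket equation, Δv = v_e · ln(m₀/m_f) = 2780.0 × ln(4.79) = 2780.0 × 1.5666 ≈ 4355.2 m/s.

Δv ≈ 4.36 km/s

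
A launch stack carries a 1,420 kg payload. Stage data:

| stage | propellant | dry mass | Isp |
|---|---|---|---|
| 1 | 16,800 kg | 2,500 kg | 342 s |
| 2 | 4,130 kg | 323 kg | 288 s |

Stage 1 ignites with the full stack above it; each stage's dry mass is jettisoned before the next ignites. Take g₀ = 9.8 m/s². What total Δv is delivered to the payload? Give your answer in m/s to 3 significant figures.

Δv ≈ 7120 m/s

Ignition mass of stage 1 = 16,800+2,500 + 4,130+323 + 1,420 = 25,173 kg.
Stage 1: m₀ = 25,173 kg, m_f = 25,173 − 16,800 = 8,373 kg; Δv = 342×9.8×ln(3.006) = 3351.6×1.1008 ≈ 3689 m/s.
Stage 2: m₀ = 5,873 kg, m_f = 5,873 − 4,130 = 1,743 kg; Δv = 288×9.8×ln(3.369) = 2822.4×1.2148 ≈ 3429 m/s.
Total Δv = 3689 + 3429 = 7118 m/s.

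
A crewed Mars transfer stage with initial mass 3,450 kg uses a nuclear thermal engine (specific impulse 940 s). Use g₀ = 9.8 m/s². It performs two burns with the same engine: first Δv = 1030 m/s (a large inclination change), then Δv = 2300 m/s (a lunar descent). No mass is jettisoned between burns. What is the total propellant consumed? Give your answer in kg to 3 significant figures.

v_e = Isp · g₀ = 940 × 9.8 = 9212.0 m/s.
After the first burn: m = 3450 × exp(−1030/9212.0) = 3450 × 0.89421 = 3,085.02 kg.
After the second burn: m = 3,085.02 × exp(−2300/9212.0) = 3,085.02 × 0.77905 = 2,403.38 kg.
Total propellant = m₀ − m_final = 3450 − 2,403.38 = 1,046.62 kg.

total propellant consumed ≈ 1050 kg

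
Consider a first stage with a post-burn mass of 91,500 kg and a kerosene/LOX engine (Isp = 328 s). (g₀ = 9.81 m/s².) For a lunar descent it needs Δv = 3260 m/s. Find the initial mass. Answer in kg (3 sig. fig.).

v_e = Isp · g₀ = 328 × 9.81 = 3217.7 m/s.
Using Δv = v_e ln(m₀/m_f): m₀/m_f = exp(Δv / v_e) = exp(3260 / 3217.7) = exp(1.0132) = 2.7543.
m₀ = m_f × 2.7543 = 91,500 × 2.7543 = 252,018 kg.

initial mass ≈ 252000 kg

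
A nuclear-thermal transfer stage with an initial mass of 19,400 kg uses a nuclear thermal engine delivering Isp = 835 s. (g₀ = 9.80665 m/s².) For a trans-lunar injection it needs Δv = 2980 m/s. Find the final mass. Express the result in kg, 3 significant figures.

final mass ≈ 13500 kg

v_e = Isp · g₀ = 835 × 9.80665 = 8188.6 m/s.
m₀/m_f = exp(Δv / v_e) = exp(2980 / 8188.6) = exp(0.3639) = 1.4390.
m_f = m₀ / 1.4390 = 19,400 / 1.4390 = 13,481.6 kg.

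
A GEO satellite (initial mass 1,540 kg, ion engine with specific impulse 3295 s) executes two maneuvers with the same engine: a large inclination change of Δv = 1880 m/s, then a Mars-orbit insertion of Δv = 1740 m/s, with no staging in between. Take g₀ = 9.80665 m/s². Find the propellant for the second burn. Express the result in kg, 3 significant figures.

propellant for the second burn ≈ 76.2 kg

v_e = Isp · g₀ = 3295 × 9.80665 = 32312.9 m/s.
After the first burn: m = 1540 × exp(−1880/32312.9) = 1540 × 0.94348 = 1,452.96 kg.
After the second burn: m = 1,452.96 × exp(−1740/32312.9) = 1,452.96 × 0.94758 = 1,376.8 kg.
Second-burn propellant = 1,452.96 − 1,376.8 = 76.16 kg.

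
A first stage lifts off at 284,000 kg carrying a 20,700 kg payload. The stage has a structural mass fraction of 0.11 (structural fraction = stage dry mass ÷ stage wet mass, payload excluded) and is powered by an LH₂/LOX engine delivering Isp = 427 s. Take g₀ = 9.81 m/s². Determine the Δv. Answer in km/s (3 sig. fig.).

Δv ≈ 7.30 km/s

Stage wet mass = m₀ − payload = 284,000 − 20,700 = 263,300 kg.
Stage dry mass = ε × stage wet mass = 0.11 × 263,300 = 28,963 kg.
Burnout mass m_f = stage dry + payload = 28,963 + 20,700 = 49,663 kg.
v_e = Isp · g₀ = 427 × 9.81 = 4188.9 m/s.
Δv = v_e · ln(284,000/49,663) = 4188.9 × ln(5.719) = 4188.9 × 1.7437 ≈ 7304 m/s.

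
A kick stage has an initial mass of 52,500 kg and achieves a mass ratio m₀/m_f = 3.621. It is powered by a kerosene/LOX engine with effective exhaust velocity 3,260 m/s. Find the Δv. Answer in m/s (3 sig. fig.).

Δv ≈ 4190 m/s

From the ideal rocket equation, Δv = v_e · ln(3.621) = 3260.0 × 1.2868 ≈ 4194.8 m/s.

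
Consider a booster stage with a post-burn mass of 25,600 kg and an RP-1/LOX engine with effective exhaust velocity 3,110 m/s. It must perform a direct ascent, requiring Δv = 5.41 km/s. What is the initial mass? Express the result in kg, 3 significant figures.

Rocket equation: m₀/m_f = exp(Δv / v_e) = exp(5410 / 3110.0) = exp(1.7395) = 5.6948.
m₀ = m_f × 5.6948 = 25,600 × 5.6948 = 145,787 kg.

initial mass ≈ 146000 kg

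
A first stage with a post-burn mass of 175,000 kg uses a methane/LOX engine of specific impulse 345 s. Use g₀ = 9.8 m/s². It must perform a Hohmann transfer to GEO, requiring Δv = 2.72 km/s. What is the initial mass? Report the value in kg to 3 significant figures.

initial mass ≈ 391000 kg

v_e = Isp · g₀ = 345 × 9.8 = 3381.0 m/s.
By the Tsiolkovsky rocket equation, m₀/m_f = exp(Δv / v_e) = exp(2720 / 3381.0) = exp(0.8045) = 2.2356.
m₀ = m_f × 2.2356 = 175,000 × 2.2356 = 391,230 kg.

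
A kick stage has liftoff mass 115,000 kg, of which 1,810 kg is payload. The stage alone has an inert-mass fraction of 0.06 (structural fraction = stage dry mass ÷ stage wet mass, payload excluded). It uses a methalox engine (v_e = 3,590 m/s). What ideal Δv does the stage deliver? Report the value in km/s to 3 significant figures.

Stage wet mass = m₀ − payload = 115,000 − 1,810 = 113,190 kg.
Stage dry mass = ε × stage wet mass = 0.06 × 113,190 = 6,791.4 kg.
Burnout mass m_f = stage dry + payload = 6,791.4 + 1,810 = 8,601.4 kg.
Δv = v_e · ln(115,000/8,601.4) = 3590.0 × ln(13.37) = 3590.0 × 2.5930 ≈ 9309 m/s.

Δv ≈ 9.31 km/s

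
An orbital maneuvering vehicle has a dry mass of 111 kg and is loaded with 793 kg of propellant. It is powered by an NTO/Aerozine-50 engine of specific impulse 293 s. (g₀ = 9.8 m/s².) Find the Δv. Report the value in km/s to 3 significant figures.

v_e = Isp · g₀ = 293 × 9.8 = 2871.4 m/s.
m₀ = m_dry + m_prop = 111 + 793 = 904 kg.
Δv = v_e · ln(m₀/m_f) = 2871.4 × ln(8.144) = 2871.4 × 2.0973 ≈ 6022.2 m/s.

Δv ≈ 6.02 km/s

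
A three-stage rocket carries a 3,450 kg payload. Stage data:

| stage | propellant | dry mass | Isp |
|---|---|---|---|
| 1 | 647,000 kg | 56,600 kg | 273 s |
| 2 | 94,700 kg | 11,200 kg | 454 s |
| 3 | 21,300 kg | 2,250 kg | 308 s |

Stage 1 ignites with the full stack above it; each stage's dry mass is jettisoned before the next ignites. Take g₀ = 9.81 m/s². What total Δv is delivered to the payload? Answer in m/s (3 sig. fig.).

Ignition mass of stage 1 = 647,000+56,600 + 94,700+11,200 + 21,300+2,250 + 3,450 = 836,500 kg.
Stage 1: m₀ = 836,500 kg, m_f = 836,500 − 647,000 = 189,500 kg; Δv = 273×9.81×ln(4.414) = 2678.1×1.4848 ≈ 3977 m/s.
Stage 2: m₀ = 132,900 kg, m_f = 132,900 − 94,700 = 38,200 kg; Δv = 454×9.81×ln(3.479) = 4453.7×1.2468 ≈ 5553 m/s.
Stage 3: m₀ = 27,000 kg, m_f = 27,000 − 21,300 = 5,700 kg; Δv = 308×9.81×ln(4.737) = 3021.5×1.5554 ≈ 4700 m/s.
Total Δv = 3977 + 5553 + 4700 = 14230 m/s.

Δv ≈ 14200 m/s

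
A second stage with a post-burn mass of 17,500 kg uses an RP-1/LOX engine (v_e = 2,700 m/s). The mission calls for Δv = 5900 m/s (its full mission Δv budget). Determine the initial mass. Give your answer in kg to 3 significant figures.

initial mass ≈ 156000 kg

By the Tsiolkovsky rocket equation, m₀/m_f = exp(Δv / v_e) = exp(5900 / 2700.0) = exp(2.1852) = 8.8923.
m₀ = m_f × 8.8923 = 17,500 × 8.8923 = 155,615 kg.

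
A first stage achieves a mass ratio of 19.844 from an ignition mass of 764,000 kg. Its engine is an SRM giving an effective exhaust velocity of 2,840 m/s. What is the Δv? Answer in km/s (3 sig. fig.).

Δv ≈ 8.49 km/s

Δv = v_e · ln(19.844) = 2840.0 × 2.9879 ≈ 8485.6 m/s.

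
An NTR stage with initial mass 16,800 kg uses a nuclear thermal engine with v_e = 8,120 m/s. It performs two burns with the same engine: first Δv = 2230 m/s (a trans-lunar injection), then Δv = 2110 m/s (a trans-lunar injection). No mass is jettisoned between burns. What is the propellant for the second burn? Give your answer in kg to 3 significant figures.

After the first burn: m = 16800 × exp(−2230/8120.0) = 16800 × 0.75985 = 12,765.5 kg.
After the second burn: m = 12,765.5 × exp(−2110/8120.0) = 12,765.5 × 0.77117 = 9,844.37 kg.
Second-burn propellant = 12,765.5 − 9,844.37 = 2,921.13 kg.

propellant for the second burn ≈ 2920 kg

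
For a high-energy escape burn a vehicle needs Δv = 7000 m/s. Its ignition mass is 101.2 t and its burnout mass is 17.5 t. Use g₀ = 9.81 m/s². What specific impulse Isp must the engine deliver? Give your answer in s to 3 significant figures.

Isp ≈ 407 s

ln(m₀/m_f) = ln(101200/17500) = ln(5.783) = 1.7549.
v_e = Δv / ln(m₀/m_f) = 7000 / 1.7549 = 3988.8 m/s.
Isp = v_e / g₀ = 3988.8 / 9.81 = 406.6 s.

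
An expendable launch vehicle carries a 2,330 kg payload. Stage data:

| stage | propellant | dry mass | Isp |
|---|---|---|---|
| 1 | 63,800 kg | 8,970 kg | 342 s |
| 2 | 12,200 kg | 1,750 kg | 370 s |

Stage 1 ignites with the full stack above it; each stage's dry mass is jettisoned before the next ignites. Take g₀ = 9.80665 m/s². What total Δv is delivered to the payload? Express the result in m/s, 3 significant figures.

Δv ≈ 9250 m/s

Ignition mass of stage 1 = 63,800+8,970 + 12,200+1,750 + 2,330 = 89,050 kg.
Stage 1: m₀ = 89,050 kg, m_f = 89,050 − 63,800 = 25,250 kg; Δv = 342×9.80665×ln(3.527) = 3353.9×1.2604 ≈ 4227 m/s.
Stage 2: m₀ = 16,280 kg, m_f = 16,280 − 12,200 = 4,080 kg; Δv = 370×9.80665×ln(3.99) = 3628.5×1.3838 ≈ 5021 m/s.
Total Δv = 4227 + 5021 = 9248 m/s.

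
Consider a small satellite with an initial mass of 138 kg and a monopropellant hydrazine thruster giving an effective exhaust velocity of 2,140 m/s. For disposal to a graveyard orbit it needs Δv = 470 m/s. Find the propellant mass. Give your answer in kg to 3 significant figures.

m₀/m_f = exp(Δv / v_e) = exp(470 / 2140.0) = exp(0.2196) = 1.2456.
m_f = 138 / 1.2456 = 110.79 kg, so propellant = m₀ − m_f = 138 − 110.79 = 27.21 kg.

propellant mass ≈ 27.2 kg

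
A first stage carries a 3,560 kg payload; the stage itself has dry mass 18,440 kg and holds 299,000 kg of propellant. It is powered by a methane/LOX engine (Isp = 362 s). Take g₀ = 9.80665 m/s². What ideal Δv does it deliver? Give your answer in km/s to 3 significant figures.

v_e = Isp · g₀ = 362 × 9.80665 = 3550.0 m/s.
m₀ = payload + dry + propellant = 3,560 + 18,440 + 299,000 = 321,000 kg.
m_f = payload + dry = 3,560 + 18,440 = 22,000 kg.
Δv = v_e · ln(m₀/m_f) = 3550.0 × ln(14.59) = 3550.0 × 2.6804 ≈ 9515.4 m/s.

Δv ≈ 9.52 km/s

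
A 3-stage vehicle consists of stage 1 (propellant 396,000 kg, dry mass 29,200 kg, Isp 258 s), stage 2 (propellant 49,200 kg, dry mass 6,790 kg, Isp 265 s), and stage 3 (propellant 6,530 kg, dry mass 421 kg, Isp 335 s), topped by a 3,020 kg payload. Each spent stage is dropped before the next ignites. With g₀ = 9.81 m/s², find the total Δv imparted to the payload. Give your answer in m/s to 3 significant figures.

Δv ≈ 11200 m/s

Ignition mass of stage 1 = 396,000+29,200 + 49,200+6,790 + 6,530+421 + 3,020 = 491,161 kg.
Stage 1: m₀ = 491,161 kg, m_f = 491,161 − 396,000 = 95,161 kg; Δv = 258×9.81×ln(5.161) = 2531.0×1.6412 ≈ 4154 m/s.
Stage 2: m₀ = 65,961 kg, m_f = 65,961 − 49,200 = 16,761 kg; Δv = 265×9.81×ln(3.935) = 2599.7×1.3700 ≈ 3562 m/s.
Stage 3: m₀ = 9,971 kg, m_f = 9,971 − 6,530 = 3,441 kg; Δv = 335×9.81×ln(2.898) = 3286.4×1.0639 ≈ 3496 m/s.
Total Δv = 4154 + 3562 + 3496 = 11212 m/s.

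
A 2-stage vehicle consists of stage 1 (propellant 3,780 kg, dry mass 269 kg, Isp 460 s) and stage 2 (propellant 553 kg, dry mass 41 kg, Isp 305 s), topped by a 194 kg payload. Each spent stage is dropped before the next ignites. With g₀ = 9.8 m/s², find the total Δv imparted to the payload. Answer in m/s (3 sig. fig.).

Δv ≈ 10500 m/s

Ignition mass of stage 1 = 3,780+269 + 553+41 + 194 = 4,837 kg.
Stage 1: m₀ = 4,837 kg, m_f = 4,837 − 3,780 = 1,057 kg; Δv = 460×9.8×ln(4.576) = 4508.0×1.5209 ≈ 6856 m/s.
Stage 2: m₀ = 788 kg, m_f = 788 − 553 = 235 kg; Δv = 305×9.8×ln(3.353) = 2989.0×1.2099 ≈ 3616 m/s.
Total Δv = 6856 + 3616 = 10472 m/s.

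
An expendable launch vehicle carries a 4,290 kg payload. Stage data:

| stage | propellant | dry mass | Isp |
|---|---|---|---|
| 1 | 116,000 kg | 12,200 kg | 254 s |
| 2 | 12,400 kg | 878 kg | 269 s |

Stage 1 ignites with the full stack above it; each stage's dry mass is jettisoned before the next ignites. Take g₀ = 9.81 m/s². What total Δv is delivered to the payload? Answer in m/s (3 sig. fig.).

Ignition mass of stage 1 = 116,000+12,200 + 12,400+878 + 4,290 = 145,768 kg.
Stage 1: m₀ = 145,768 kg, m_f = 145,768 − 116,000 = 29,768 kg; Δv = 254×9.81×ln(4.897) = 2491.7×1.5886 ≈ 3958 m/s.
Stage 2: m₀ = 17,568 kg, m_f = 17,568 − 12,400 = 5,168 kg; Δv = 269×9.81×ln(3.399) = 2638.9×1.2236 ≈ 3229 m/s.
Total Δv = 3958 + 3229 = 7187 m/s.

Δv ≈ 7190 m/s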